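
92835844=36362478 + 56473366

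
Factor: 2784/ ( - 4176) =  - 2/3 = - 2^1 * 3^(-1) 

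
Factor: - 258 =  - 2^1 * 3^1*43^1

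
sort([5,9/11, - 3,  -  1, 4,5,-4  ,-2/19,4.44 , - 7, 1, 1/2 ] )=[ - 7,-4, -3, - 1 , - 2/19, 1/2,9/11, 1, 4,4.44, 5,5 ] 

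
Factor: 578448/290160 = 309/155 =3^1*5^ ( - 1 )*31^( - 1)*103^1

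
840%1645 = 840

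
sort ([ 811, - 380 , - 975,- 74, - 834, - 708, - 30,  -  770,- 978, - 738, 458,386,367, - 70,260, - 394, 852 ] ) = [ - 978,  -  975, - 834, - 770,- 738, - 708, - 394 ,-380, - 74,  -  70 , - 30,260, 367,386, 458,811, 852] 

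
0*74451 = 0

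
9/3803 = 9/3803 = 0.00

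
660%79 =28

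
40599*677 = 27485523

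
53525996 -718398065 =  - 664872069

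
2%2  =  0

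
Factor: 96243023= 577^1*166799^1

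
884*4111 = 3634124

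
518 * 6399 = 3314682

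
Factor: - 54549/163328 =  - 2^( - 9)*3^2*19^1 = -171/512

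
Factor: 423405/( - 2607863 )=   -3^2*5^1*97^2*2607863^ ( - 1)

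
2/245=2/245 = 0.01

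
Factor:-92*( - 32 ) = 2^7*23^1 =2944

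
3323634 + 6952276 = 10275910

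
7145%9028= 7145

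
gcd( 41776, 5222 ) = 5222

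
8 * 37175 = 297400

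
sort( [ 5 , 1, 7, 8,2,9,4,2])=[ 1,2 , 2,4,5,7, 8,9 ]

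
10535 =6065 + 4470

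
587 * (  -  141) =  - 82767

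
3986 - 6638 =-2652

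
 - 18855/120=-1257/8 = -  157.12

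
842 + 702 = 1544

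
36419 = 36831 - 412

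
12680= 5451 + 7229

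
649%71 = 10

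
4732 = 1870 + 2862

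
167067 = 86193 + 80874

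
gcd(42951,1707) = 3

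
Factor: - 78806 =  - 2^1*7^1 * 13^1*433^1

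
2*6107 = 12214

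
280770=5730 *49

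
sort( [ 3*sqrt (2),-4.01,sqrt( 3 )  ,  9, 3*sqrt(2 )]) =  [ - 4.01,sqrt(3) , 3*sqrt(2), 3*sqrt(2) , 9 ] 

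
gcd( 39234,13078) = 13078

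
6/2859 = 2/953 = 0.00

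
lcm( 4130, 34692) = 173460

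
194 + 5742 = 5936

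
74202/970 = 76 + 241/485= 76.50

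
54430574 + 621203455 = 675634029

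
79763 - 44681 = 35082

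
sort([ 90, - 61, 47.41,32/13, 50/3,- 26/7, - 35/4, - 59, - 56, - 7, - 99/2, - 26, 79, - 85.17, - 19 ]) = [ -85.17, - 61, - 59, - 56, - 99/2, - 26, - 19, - 35/4, - 7, - 26/7,32/13, 50/3,47.41, 79, 90]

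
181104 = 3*60368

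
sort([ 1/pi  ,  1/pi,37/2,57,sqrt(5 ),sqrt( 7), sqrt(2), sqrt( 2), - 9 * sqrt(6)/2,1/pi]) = [ - 9*sqrt(6 )/2, 1/pi,1/pi, 1/pi,sqrt( 2 ) , sqrt( 2 ),sqrt( 5 ),sqrt( 7 ),  37/2, 57 ] 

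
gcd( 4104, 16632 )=216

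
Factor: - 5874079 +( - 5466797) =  - 11340876 = -2^2 * 3^1*61^1*15493^1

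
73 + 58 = 131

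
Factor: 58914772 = 2^2*7^1*359^1 *5861^1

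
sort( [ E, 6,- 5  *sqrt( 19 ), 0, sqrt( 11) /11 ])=[ - 5*sqrt(  19 ),0,sqrt( 11) /11,E,  6]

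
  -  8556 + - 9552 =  - 18108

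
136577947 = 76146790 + 60431157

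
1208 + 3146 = 4354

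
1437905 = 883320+554585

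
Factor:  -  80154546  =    -  2^1 * 3^1*13359091^1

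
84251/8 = 10531 + 3/8 =10531.38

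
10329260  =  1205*8572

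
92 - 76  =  16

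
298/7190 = 149/3595 = 0.04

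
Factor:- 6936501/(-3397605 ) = 2312167/1132535 = 5^(-1)*11^1*13^1*19^1*23^1*37^1*83^ ( - 1)*2729^(-1) 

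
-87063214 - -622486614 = 535423400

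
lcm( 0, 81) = 0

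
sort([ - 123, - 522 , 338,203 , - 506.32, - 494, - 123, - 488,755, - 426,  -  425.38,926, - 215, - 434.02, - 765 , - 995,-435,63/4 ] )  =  [ - 995, - 765, - 522,  -  506.32, -494, - 488, - 435, - 434.02, - 426, - 425.38 , - 215, - 123,  -  123,63/4, 203,338,755 , 926]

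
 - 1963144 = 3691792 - 5654936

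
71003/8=8875+3/8 = 8875.38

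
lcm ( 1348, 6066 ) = 12132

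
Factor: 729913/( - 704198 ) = -2^( - 1 )  *11^ ( - 1 ) * 32009^( - 1) * 729913^1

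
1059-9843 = - 8784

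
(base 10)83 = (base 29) 2P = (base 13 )65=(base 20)43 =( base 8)123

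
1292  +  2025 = 3317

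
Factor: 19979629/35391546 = 2^( - 1)*3^( - 3)*655399^( - 1)*19979629^1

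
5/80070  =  1/16014= 0.00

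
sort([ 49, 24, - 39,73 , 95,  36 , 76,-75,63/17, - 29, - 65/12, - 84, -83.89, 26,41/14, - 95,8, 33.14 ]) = [ - 95,  -  84, - 83.89 , - 75, - 39,  -  29 , - 65/12, 41/14, 63/17, 8, 24, 26,33.14, 36 , 49 , 73, 76, 95 ] 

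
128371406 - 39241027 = 89130379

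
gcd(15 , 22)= 1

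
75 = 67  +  8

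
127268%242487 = 127268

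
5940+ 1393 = 7333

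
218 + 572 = 790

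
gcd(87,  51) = 3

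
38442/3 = 12814 =12814.00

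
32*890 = 28480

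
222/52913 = 222/52913 = 0.00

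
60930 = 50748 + 10182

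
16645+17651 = 34296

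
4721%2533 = 2188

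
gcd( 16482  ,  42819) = 3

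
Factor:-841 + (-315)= -2^2*17^2 = - 1156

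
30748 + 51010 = 81758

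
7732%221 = 218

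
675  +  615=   1290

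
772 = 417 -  - 355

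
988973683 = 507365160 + 481608523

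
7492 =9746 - 2254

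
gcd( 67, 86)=1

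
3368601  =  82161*41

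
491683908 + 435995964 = 927679872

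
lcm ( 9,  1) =9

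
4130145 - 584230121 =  - 580099976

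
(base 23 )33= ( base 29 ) 2e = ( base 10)72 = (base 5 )242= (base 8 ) 110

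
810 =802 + 8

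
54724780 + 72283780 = 127008560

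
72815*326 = 23737690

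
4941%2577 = 2364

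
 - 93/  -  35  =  93/35 = 2.66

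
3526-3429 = 97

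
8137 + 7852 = 15989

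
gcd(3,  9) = 3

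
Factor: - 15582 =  - 2^1*3^1  *7^2*53^1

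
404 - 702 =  - 298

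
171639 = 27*6357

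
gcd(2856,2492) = 28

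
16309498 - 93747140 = -77437642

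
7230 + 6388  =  13618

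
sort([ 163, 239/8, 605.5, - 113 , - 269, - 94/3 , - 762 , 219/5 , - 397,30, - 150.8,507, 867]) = [ - 762,-397, - 269, - 150.8 ,-113, - 94/3,239/8, 30,219/5,  163, 507, 605.5 , 867 ] 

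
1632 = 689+943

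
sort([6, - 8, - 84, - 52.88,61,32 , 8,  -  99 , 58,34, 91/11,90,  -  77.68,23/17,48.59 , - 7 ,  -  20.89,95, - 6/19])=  [ - 99, -84, - 77.68, - 52.88, - 20.89, - 8, - 7  , - 6/19,  23/17,6,8,91/11 , 32,34,  48.59,58,61,  90,95] 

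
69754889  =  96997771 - 27242882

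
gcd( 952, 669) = 1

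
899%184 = 163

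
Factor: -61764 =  - 2^2*3^1 * 5147^1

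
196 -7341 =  - 7145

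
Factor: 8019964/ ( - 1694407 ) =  - 2^2*11^( - 1 )*13^( - 1)*17^( - 2)*41^( - 1)*2004991^1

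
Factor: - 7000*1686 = - 2^4*3^1*5^3*7^1*  281^1 = - 11802000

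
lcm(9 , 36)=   36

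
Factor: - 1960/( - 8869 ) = 40/181 = 2^3* 5^1*181^(- 1)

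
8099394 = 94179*86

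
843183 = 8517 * 99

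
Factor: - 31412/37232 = -2^( -2 )*13^( - 1 )*179^( - 1)*7853^1 = -  7853/9308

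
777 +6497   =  7274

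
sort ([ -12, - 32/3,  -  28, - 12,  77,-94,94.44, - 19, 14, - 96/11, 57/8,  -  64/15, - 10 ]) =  [ - 94, - 28, - 19, - 12, - 12, - 32/3, - 10, - 96/11, - 64/15, 57/8, 14,77,94.44]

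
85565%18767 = 10497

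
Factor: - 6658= - 2^1*3329^1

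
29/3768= 29/3768 = 0.01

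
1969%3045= 1969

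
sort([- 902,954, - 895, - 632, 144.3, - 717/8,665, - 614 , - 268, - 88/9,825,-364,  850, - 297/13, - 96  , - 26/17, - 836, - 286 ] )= [- 902, - 895, -836, - 632, -614, - 364, - 286, - 268, - 96, - 717/8, - 297/13, - 88/9 , - 26/17  ,  144.3 , 665, 825, 850,954 ] 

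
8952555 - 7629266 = 1323289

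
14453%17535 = 14453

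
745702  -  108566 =637136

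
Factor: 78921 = 3^3*37^1*79^1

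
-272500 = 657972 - 930472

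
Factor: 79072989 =3^1*257^1*102559^1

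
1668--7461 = 9129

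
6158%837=299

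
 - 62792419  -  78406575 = - 141198994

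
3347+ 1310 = 4657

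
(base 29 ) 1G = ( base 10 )45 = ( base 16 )2d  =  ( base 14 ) 33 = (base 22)21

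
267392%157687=109705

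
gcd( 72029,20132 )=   1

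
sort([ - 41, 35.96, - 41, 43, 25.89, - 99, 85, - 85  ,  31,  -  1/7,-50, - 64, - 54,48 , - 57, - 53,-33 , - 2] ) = [ - 99, - 85,-64, - 57,-54,-53,  -  50  ,- 41, - 41, - 33, - 2, - 1/7,25.89, 31, 35.96,43,48,  85 ]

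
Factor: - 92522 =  - 2^1*46261^1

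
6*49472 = 296832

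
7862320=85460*92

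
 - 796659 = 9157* ( - 87)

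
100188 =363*276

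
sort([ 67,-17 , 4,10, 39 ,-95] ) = [ - 95, - 17, 4, 10,  39,  67]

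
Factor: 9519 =3^1*19^1*167^1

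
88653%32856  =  22941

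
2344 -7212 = -4868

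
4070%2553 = 1517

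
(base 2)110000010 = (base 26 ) em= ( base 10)386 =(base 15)1AB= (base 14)1d8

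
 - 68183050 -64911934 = -133094984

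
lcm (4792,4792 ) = 4792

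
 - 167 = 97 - 264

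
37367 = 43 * 869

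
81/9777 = 27/3259 = 0.01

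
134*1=134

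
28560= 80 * 357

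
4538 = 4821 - 283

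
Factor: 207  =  3^2*23^1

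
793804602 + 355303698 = 1149108300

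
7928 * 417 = 3305976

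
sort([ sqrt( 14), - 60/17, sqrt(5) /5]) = [ -60/17 , sqrt( 5 )/5,sqrt( 14 ) ]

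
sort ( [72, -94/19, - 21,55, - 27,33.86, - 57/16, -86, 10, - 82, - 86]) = [-86, - 86, - 82,  -  27, - 21, - 94/19, - 57/16,10,33.86, 55, 72] 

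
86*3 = 258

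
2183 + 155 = 2338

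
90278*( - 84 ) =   -  7583352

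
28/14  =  2 = 2.00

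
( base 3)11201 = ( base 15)87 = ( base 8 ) 177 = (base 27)4J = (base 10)127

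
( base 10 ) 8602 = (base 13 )3bb9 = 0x219A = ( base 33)7TM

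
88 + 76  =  164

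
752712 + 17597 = 770309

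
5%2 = 1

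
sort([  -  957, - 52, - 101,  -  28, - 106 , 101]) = [ - 957 , - 106, - 101, - 52, - 28,  101]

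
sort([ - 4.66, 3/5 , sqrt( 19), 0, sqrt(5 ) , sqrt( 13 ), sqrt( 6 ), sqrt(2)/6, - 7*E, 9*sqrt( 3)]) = [ - 7*E, - 4.66, 0, sqrt( 2) /6,3/5, sqrt( 5),sqrt( 6 ),sqrt(13), sqrt( 19), 9*sqrt( 3)]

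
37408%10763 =5119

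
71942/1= 71942= 71942.00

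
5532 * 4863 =26902116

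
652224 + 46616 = 698840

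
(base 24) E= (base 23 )E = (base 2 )1110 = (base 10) 14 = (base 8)16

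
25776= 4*6444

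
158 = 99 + 59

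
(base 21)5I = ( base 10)123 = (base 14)8b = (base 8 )173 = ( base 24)53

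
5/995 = 1/199= 0.01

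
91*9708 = 883428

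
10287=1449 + 8838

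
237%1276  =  237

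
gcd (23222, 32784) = 1366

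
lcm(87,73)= 6351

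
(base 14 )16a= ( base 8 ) 442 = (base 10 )290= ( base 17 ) 101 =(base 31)9B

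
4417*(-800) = - 3533600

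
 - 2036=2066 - 4102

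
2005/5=401 = 401.00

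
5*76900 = 384500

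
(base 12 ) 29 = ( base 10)33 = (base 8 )41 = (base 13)27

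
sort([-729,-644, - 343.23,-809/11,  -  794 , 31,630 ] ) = [  -  794, - 729 , - 644, - 343.23, - 809/11,31,630 ]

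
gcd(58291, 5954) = 1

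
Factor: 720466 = 2^1*360233^1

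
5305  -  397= 4908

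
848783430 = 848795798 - 12368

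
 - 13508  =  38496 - 52004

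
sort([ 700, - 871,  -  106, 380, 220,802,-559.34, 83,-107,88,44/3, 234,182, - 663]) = [ - 871,- 663, - 559.34,-107,-106, 44/3, 83,88,182, 220, 234,380,700, 802] 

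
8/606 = 4/303=0.01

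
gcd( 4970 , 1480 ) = 10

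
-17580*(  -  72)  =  1265760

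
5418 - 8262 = -2844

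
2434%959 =516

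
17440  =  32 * 545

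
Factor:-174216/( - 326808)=427/801 = 3^( - 2)*7^1*61^1*89^( - 1 )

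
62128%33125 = 29003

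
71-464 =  - 393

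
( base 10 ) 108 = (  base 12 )90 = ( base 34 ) 36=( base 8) 154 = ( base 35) 33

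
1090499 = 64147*17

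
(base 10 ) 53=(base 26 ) 21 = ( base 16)35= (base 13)41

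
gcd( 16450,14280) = 70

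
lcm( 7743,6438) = 572982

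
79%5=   4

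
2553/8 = 2553/8=319.12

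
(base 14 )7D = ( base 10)111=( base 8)157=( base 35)36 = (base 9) 133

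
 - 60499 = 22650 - 83149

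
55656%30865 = 24791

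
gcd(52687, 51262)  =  19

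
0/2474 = 0 = 0.00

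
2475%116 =39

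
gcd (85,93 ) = 1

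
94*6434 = 604796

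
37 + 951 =988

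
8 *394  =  3152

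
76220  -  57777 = 18443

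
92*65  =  5980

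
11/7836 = 11/7836 = 0.00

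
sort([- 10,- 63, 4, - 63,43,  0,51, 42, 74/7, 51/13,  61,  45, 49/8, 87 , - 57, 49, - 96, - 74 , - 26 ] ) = [ - 96  , - 74 ,- 63, - 63, - 57, - 26, - 10, 0, 51/13,4 , 49/8,74/7, 42, 43,  45, 49,51,  61, 87]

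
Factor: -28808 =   -  2^3 * 13^1 * 277^1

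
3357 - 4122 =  - 765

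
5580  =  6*930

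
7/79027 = 7/79027 = 0.00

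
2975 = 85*35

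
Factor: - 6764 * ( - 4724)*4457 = 2^4*19^1*89^1 *1181^1*4457^1 = 142415127152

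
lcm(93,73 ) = 6789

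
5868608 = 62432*94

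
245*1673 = 409885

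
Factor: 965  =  5^1*193^1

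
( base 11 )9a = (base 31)3G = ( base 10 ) 109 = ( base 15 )74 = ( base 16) 6d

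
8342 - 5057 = 3285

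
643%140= 83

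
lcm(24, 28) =168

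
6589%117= 37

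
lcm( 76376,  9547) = 76376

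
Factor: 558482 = 2^1*29^1*9629^1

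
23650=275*86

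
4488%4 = 0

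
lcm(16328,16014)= 832728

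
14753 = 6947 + 7806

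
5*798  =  3990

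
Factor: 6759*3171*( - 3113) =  - 3^3*7^1*11^1 *151^1* 283^1*751^1  =  -66720272157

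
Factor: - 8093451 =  -3^1*367^1*7351^1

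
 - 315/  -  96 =105/32= 3.28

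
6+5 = 11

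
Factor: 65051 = 7^1*9293^1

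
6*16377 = 98262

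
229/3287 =229/3287 = 0.07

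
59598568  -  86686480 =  - 27087912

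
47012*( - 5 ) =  - 235060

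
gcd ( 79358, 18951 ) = 1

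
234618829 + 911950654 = 1146569483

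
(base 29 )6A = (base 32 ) 5O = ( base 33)5j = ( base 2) 10111000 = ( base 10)184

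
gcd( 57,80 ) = 1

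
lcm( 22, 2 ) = 22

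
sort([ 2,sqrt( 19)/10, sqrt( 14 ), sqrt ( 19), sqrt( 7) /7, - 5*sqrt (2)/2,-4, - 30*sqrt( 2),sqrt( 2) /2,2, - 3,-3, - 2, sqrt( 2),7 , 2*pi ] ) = [ - 30*sqrt ( 2 ), - 4, - 5*sqrt( 2) /2, - 3, -3,- 2, sqrt(7)/7, sqrt( 19) /10, sqrt( 2)/2, sqrt( 2),2, 2, sqrt(14), sqrt( 19), 2*pi,7]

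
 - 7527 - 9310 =  -  16837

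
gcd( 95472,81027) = 27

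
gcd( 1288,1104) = 184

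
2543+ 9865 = 12408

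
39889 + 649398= 689287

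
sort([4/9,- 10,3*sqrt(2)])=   [ - 10,4/9,3*sqrt( 2) ] 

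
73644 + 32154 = 105798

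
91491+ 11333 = 102824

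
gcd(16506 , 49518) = 16506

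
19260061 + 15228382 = 34488443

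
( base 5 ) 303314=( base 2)10011001101010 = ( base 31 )A77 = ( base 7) 40446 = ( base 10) 9834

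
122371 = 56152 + 66219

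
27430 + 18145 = 45575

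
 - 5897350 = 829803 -6727153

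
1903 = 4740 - 2837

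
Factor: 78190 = 2^1*5^1 * 7^1* 1117^1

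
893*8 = 7144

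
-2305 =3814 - 6119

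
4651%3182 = 1469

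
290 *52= 15080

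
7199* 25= 179975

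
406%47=30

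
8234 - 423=7811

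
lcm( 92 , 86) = 3956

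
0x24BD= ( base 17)1F94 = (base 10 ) 9405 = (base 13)4386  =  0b10010010111101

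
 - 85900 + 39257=-46643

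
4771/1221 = 3 + 1108/1221 = 3.91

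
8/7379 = 8/7379=0.00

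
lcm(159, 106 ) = 318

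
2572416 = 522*4928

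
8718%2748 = 474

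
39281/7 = 5611 + 4/7 = 5611.57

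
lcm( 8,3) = 24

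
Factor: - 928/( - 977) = 2^5*29^1*977^( -1 ) 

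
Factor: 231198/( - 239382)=  -  3^(-2) * 13^( - 1)*113^1 =-113/117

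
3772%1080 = 532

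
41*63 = 2583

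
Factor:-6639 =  - 3^1*2213^1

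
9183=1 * 9183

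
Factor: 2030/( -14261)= - 2^1 * 5^1*7^1*13^ ( - 1)*29^1*1097^ ( - 1 ) 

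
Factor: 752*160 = 120320 = 2^9*5^1*47^1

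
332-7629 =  - 7297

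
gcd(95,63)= 1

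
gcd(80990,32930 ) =890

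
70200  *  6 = 421200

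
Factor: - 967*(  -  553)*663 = 3^1 * 7^1 * 13^1*17^1 * 79^1 *967^1 = 354539913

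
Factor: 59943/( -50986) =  - 2^( - 1)*3^1*29^1*37^( -1) = -  87/74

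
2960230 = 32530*91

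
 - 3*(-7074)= 21222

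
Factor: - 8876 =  -2^2 * 7^1*317^1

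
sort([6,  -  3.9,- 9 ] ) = [  -  9, - 3.9,6 ] 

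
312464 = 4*78116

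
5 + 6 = 11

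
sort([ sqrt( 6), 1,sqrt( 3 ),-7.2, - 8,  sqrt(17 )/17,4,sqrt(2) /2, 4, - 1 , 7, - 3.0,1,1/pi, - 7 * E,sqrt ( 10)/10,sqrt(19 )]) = [ - 7*E,-8, - 7.2,  -  3.0, - 1,sqrt (17) /17,sqrt(10 ) /10, 1/pi,sqrt( 2)/2,1, 1,sqrt( 3 ), sqrt(6 ),4,  4,sqrt( 19), 7]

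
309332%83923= 57563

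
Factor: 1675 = 5^2*67^1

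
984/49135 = 984/49135  =  0.02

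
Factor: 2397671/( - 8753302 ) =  - 2^( - 1 ) * 29^( - 1 ) * 919^1* 2609^1*150919^( - 1)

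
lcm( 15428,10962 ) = 416556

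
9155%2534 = 1553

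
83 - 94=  - 11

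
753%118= 45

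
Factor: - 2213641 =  - 509^1* 4349^1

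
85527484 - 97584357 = -12056873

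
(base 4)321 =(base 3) 2010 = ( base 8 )71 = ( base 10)57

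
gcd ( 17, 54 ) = 1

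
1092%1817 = 1092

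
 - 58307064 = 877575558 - 935882622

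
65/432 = 65/432 = 0.15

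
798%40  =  38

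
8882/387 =8882/387 = 22.95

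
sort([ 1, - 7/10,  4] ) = [ - 7/10,1,4]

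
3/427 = 3/427 = 0.01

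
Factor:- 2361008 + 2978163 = 617155  =  5^1 * 7^2 * 11^1*229^1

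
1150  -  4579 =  -3429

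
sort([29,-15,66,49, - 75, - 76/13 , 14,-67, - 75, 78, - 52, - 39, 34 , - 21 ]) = [ - 75, - 75, - 67,-52, -39,-21, - 15, - 76/13, 14,29, 34, 49, 66 , 78 ]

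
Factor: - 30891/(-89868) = 10297/29956= 2^(  -  2 )*7^1*1471^1*7489^( - 1)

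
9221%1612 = 1161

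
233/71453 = 233/71453 =0.00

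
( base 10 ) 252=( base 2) 11111100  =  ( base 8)374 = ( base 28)90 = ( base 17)EE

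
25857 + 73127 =98984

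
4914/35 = 140 + 2/5 = 140.40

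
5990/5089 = 5990/5089 = 1.18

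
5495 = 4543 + 952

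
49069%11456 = 3245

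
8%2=0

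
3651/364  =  10 + 11/364 = 10.03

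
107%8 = 3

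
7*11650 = 81550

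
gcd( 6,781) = 1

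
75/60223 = 75/60223 = 0.00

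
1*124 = 124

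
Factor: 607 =607^1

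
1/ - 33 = - 1/33  =  - 0.03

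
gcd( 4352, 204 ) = 68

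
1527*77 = 117579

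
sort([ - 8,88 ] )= [ - 8,88]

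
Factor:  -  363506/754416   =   - 451/936 =-2^ ( -3 ) *3^( - 2)*11^1*13^(  -  1)*41^1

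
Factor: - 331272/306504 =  - 107/99 = -3^( - 2 )*11^(-1)*107^1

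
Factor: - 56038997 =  - 7^3 * 199^1*821^1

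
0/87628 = 0 = 0.00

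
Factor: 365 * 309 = 112785 = 3^1  *5^1*73^1*103^1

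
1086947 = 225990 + 860957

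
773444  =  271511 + 501933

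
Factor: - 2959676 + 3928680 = 969004 = 2^2*157^1*1543^1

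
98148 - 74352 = 23796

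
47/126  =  47/126=0.37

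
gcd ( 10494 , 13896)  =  18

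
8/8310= 4/4155 =0.00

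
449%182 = 85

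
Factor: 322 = 2^1*7^1*23^1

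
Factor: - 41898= - 2^1*3^1*6983^1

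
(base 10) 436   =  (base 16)1b4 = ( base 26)GK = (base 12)304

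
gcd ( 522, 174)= 174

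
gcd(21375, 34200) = 4275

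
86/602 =1/7 = 0.14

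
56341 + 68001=124342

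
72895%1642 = 647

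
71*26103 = 1853313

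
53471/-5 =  - 10695 + 4/5  =  - 10694.20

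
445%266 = 179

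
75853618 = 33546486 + 42307132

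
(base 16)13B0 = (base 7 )20460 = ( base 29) 5sn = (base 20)cc0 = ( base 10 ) 5040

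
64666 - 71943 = - 7277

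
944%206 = 120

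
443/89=443/89 = 4.98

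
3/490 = 3/490 = 0.01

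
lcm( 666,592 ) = 5328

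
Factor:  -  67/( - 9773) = 29^( - 1) *67^1*337^( - 1) 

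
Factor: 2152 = 2^3*269^1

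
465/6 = 155/2 = 77.50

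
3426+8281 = 11707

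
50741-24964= 25777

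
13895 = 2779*5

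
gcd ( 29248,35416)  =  8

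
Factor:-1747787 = -17^1*102811^1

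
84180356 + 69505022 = 153685378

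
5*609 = 3045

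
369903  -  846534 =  - 476631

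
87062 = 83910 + 3152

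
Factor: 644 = 2^2 *7^1*23^1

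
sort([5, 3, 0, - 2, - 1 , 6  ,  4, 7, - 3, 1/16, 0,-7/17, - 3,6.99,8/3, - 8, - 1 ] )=[ - 8,-3,-3, - 2, - 1, - 1, - 7/17, 0,0, 1/16 , 8/3, 3,4, 5,6, 6.99 , 7 ] 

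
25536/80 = 1596/5 = 319.20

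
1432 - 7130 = -5698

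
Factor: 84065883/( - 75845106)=-2^(-1)*3^( - 2)*11^1*1404539^(-1)*2547451^1 = - 28021961/25281702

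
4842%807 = 0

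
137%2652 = 137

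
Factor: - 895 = -5^1*179^1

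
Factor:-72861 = -3^1*149^1*163^1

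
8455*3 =25365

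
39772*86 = 3420392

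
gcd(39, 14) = 1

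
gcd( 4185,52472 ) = 1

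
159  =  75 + 84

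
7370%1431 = 215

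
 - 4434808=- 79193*56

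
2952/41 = 72 = 72.00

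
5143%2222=699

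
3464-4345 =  - 881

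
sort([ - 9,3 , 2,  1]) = [ -9 , 1, 2,3]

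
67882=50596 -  - 17286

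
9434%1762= 624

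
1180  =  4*295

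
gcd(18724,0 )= 18724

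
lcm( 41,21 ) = 861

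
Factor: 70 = 2^1*5^1*7^1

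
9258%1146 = 90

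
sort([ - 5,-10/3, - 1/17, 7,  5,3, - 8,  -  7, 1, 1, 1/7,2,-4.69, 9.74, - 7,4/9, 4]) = [ - 8,-7, -7,-5,-4.69, - 10/3,-1/17,1/7, 4/9, 1 , 1,2, 3, 4,  5, 7, 9.74 ] 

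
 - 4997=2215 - 7212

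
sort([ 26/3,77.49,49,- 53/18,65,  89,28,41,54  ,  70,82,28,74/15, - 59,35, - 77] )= [ - 77,-59, - 53/18,74/15,26/3, 28,28,35,41,49,  54,65,70, 77.49, 82, 89 ] 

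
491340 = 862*570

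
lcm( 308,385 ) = 1540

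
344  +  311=655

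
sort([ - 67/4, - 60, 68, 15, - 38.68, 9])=[  -  60, - 38.68, - 67/4,9,15, 68]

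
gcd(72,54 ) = 18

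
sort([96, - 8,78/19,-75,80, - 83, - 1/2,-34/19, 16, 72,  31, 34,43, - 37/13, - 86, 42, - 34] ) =[- 86, - 83,-75, - 34 , - 8 , - 37/13 ,-34/19 ,-1/2,  78/19  ,  16, 31,34,  42, 43,72, 80 , 96] 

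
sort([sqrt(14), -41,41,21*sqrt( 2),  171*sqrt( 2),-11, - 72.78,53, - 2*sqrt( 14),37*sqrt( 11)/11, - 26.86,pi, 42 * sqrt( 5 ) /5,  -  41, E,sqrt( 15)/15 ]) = [ - 72.78, - 41, - 41, - 26.86, - 11,-2*sqrt (14),sqrt( 15)/15,E,pi , sqrt( 14), 37*sqrt(11 ) /11 , 42*sqrt( 5 ) /5,21*sqrt( 2 ),41,53, 171 * sqrt(2) ]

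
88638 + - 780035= - 691397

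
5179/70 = 73 + 69/70 = 73.99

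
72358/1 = 72358= 72358.00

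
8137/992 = 8+201/992 =8.20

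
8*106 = 848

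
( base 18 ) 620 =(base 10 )1980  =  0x7bc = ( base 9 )2640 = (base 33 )1r0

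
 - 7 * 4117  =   - 28819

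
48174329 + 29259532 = 77433861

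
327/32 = 10 + 7/32=10.22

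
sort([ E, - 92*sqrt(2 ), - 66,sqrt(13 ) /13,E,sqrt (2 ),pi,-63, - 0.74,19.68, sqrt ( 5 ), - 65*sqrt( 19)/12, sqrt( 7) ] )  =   [ -92*sqrt( 2), - 66, - 63,-65*sqrt(19 )/12, - 0.74, sqrt(13)/13, sqrt(2) , sqrt( 5),sqrt(7), E,E,pi,19.68]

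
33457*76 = 2542732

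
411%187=37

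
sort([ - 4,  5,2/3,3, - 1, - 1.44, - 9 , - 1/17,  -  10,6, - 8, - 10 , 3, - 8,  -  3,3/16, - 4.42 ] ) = [ - 10, - 10,  -  9, - 8,-8, - 4.42,-4, - 3, - 1.44 , - 1, - 1/17, 3/16, 2/3, 3,3, 5,6]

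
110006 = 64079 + 45927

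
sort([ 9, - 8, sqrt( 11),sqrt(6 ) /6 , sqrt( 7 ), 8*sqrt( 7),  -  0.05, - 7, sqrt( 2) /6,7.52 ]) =[  -  8, - 7  ,-0.05, sqrt( 2 ) /6, sqrt (6)/6, sqrt(7), sqrt( 11 ), 7.52, 9, 8* sqrt(7 )]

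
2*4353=8706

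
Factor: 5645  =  5^1*1129^1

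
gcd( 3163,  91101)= 1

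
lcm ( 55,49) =2695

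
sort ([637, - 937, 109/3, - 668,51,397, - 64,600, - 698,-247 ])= [  -  937,-698, - 668,-247,-64, 109/3,51,397, 600, 637] 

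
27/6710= 27/6710 = 0.00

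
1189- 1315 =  - 126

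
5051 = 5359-308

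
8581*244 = 2093764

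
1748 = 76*23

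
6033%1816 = 585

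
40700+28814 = 69514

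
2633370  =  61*43170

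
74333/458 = 74333/458 = 162.30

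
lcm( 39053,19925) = 976325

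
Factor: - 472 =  - 2^3 * 59^1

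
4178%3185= 993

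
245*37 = 9065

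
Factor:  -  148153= - 148153^1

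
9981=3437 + 6544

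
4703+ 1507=6210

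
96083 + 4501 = 100584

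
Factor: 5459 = 53^1 * 103^1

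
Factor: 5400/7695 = 40/57 = 2^3*3^( -1)*5^1*19^(-1 )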